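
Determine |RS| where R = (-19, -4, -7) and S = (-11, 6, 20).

d = √[(x₂-x₁)² + (y₂-y₁)² + (z₂-z₁)²]
  = √[8² + 10² + 27²]
  = √[64 + 100 + 729]
  = √893
  ≈ 29.88

29.88


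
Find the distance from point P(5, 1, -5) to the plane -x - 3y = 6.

distance = |a·x₀ + b·y₀ + c·z₀ - d| / √(a² + b² + c²)
  = |(-1)·5 + (-3)·1 + 0·(-5) - 6| / √((-1)² + (-3)² + 0²)
  = |-5 - 3 + 0 - 6| / √(1 + 9 + 0)
  = |-14| / √10
  = 14 / 3.162
  ≈ 4.427

4.427


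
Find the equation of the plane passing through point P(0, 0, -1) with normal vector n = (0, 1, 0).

The plane through P with normal n = (a, b, c) satisfies n·(r - P) = 0,
i.e. ax + by + cz = a·x₀ + b·y₀ + c·z₀.
d = 0·0 + 1·0 + 0·(-1)
  = 0 + 0 + 0
  = 0
Equation: y = 0

y = 0


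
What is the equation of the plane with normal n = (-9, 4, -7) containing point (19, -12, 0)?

The plane through P with normal n = (a, b, c) satisfies n·(r - P) = 0,
i.e. ax + by + cz = a·x₀ + b·y₀ + c·z₀.
d = (-9)·19 + 4·(-12) + (-7)·0
  = -171 - 48 + 0
  = -219
Equation: -9x + 4y - 7z = -219

-9x + 4y - 7z = -219


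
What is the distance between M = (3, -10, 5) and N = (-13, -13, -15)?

d = √[(x₂-x₁)² + (y₂-y₁)² + (z₂-z₁)²]
  = √[(-16)² + (-3)² + (-20)²]
  = √[256 + 9 + 400]
  = √665
  ≈ 25.79

25.79


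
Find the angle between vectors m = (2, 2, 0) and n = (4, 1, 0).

m·n = 2·4 + 2·1 + 0·0 = 8 + 2 + 0 = 10
|m| = √(2² + 2² + 0²) = √8 ≈ 2.828
|n| = √(4² + 1² + 0²) = √17 ≈ 4.123
cos θ = (m·n)/(|m||n|) = 10/(2.828·4.123) ≈ 0.8575
θ = arccos(0.8575) ≈ 30.96°

30.96°


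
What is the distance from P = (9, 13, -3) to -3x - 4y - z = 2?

distance = |a·x₀ + b·y₀ + c·z₀ - d| / √(a² + b² + c²)
  = |(-3)·9 + (-4)·13 + (-1)·(-3) - 2| / √((-3)² + (-4)² + (-1)²)
  = |-27 - 52 + 3 - 2| / √(9 + 16 + 1)
  = |-78| / √26
  = 78 / 5.099
  ≈ 15.3

15.3


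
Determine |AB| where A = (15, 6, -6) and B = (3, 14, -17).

d = √[(x₂-x₁)² + (y₂-y₁)² + (z₂-z₁)²]
  = √[(-12)² + 8² + (-11)²]
  = √[144 + 64 + 121]
  = √329
  ≈ 18.14

18.14


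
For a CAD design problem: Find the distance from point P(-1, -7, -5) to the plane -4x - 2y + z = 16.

distance = |a·x₀ + b·y₀ + c·z₀ - d| / √(a² + b² + c²)
  = |(-4)·(-1) + (-2)·(-7) + 1·(-5) - 16| / √((-4)² + (-2)² + 1²)
  = |4 + 14 - 5 - 16| / √(16 + 4 + 1)
  = |-3| / √21
  = 3 / 4.583
  ≈ 0.6547

0.6547


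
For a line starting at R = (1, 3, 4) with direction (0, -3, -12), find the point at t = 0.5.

P(t) = R + t·d
  = (1 + 0·0.5, 3 + (-3)·0.5, 4 + (-12)·0.5)
  = (1 + 0, 3 - 1.5, 4 - 6)
  = (1, 1.5, -2)

(1, 1.5, -2)


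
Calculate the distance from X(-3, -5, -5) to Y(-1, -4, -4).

d = √[(x₂-x₁)² + (y₂-y₁)² + (z₂-z₁)²]
  = √[2² + 1² + 1²]
  = √[4 + 1 + 1]
  = √6
  ≈ 2.449

2.449


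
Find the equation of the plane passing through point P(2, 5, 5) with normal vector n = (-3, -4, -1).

The plane through P with normal n = (a, b, c) satisfies n·(r - P) = 0,
i.e. ax + by + cz = a·x₀ + b·y₀ + c·z₀.
d = (-3)·2 + (-4)·5 + (-1)·5
  = -6 - 20 - 5
  = -31
Equation: -3x - 4y - z = -31

-3x - 4y - z = -31


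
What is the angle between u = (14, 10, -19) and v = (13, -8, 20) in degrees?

u·v = 14·13 + 10·(-8) + (-19)·20 = 182 - 80 - 380 = -278
|u| = √(14² + 10² + (-19)²) = √657 ≈ 25.63
|v| = √(13² + (-8)² + 20²) = √633 ≈ 25.16
cos θ = (u·v)/(|u||v|) = -278/(25.63·25.16) ≈ -0.4311
θ = arccos(-0.4311) ≈ 115.5°

115.5°


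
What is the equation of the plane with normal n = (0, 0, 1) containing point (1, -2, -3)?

The plane through P with normal n = (a, b, c) satisfies n·(r - P) = 0,
i.e. ax + by + cz = a·x₀ + b·y₀ + c·z₀.
d = 0·1 + 0·(-2) + 1·(-3)
  = 0 + 0 - 3
  = -3
Equation: z = -3

z = -3


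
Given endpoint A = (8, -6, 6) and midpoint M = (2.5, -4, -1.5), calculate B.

B = 2M - A
  = (2·2.5 - 8, 2·(-4) - (-6), 2·(-1.5) - 6)
  = (5 - 8, -8 + 6, -3 - 6)
  = (-3, -2, -9)

(-3, -2, -9)


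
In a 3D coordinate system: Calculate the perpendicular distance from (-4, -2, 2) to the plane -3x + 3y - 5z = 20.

distance = |a·x₀ + b·y₀ + c·z₀ - d| / √(a² + b² + c²)
  = |(-3)·(-4) + 3·(-2) + (-5)·2 - 20| / √((-3)² + 3² + (-5)²)
  = |12 - 6 - 10 - 20| / √(9 + 9 + 25)
  = |-24| / √43
  = 24 / 6.557
  ≈ 3.66

3.66


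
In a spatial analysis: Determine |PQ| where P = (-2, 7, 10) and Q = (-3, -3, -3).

d = √[(x₂-x₁)² + (y₂-y₁)² + (z₂-z₁)²]
  = √[(-1)² + (-10)² + (-13)²]
  = √[1 + 100 + 169]
  = √270
  ≈ 16.43

16.43


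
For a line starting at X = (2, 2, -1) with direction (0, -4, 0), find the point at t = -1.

P(t) = X + t·d
  = (2 + 0·(-1), 2 + (-4)·(-1), -1 + 0·(-1))
  = (2 + 0, 2 + 4, -1 + 0)
  = (2, 6, -1)

(2, 6, -1)


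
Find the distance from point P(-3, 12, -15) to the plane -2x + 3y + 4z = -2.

distance = |a·x₀ + b·y₀ + c·z₀ - d| / √(a² + b² + c²)
  = |(-2)·(-3) + 3·12 + 4·(-15) - (-2)| / √((-2)² + 3² + 4²)
  = |6 + 36 - 60 + 2| / √(4 + 9 + 16)
  = |-16| / √29
  = 16 / 5.385
  ≈ 2.971

2.971


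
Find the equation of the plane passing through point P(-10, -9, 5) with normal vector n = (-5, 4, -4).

The plane through P with normal n = (a, b, c) satisfies n·(r - P) = 0,
i.e. ax + by + cz = a·x₀ + b·y₀ + c·z₀.
d = (-5)·(-10) + 4·(-9) + (-4)·5
  = 50 - 36 - 20
  = -6
Equation: -5x + 4y - 4z = -6

-5x + 4y - 4z = -6


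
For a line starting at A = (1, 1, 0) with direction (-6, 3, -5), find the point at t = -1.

P(t) = A + t·d
  = (1 + (-6)·(-1), 1 + 3·(-1), 0 + (-5)·(-1))
  = (1 + 6, 1 - 3, 0 + 5)
  = (7, -2, 5)

(7, -2, 5)


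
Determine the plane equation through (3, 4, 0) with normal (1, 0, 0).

The plane through P with normal n = (a, b, c) satisfies n·(r - P) = 0,
i.e. ax + by + cz = a·x₀ + b·y₀ + c·z₀.
d = 1·3 + 0·4 + 0·0
  = 3 + 0 + 0
  = 3
Equation: x = 3

x = 3


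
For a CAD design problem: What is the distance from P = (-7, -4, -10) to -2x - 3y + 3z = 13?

distance = |a·x₀ + b·y₀ + c·z₀ - d| / √(a² + b² + c²)
  = |(-2)·(-7) + (-3)·(-4) + 3·(-10) - 13| / √((-2)² + (-3)² + 3²)
  = |14 + 12 - 30 - 13| / √(4 + 9 + 9)
  = |-17| / √22
  = 17 / 4.69
  ≈ 3.624

3.624


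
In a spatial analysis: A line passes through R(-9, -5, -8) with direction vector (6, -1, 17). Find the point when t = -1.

P(t) = R + t·d
  = (-9 + 6·(-1), -5 + (-1)·(-1), -8 + 17·(-1))
  = (-9 - 6, -5 + 1, -8 - 17)
  = (-15, -4, -25)

(-15, -4, -25)


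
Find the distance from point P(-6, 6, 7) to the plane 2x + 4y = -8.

distance = |a·x₀ + b·y₀ + c·z₀ - d| / √(a² + b² + c²)
  = |2·(-6) + 4·6 + 0·7 - (-8)| / √(2² + 4² + 0²)
  = |-12 + 24 + 0 + 8| / √(4 + 16 + 0)
  = |20| / √20
  = 20 / 4.472
  ≈ 4.472

4.472


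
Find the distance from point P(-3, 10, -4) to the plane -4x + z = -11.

distance = |a·x₀ + b·y₀ + c·z₀ - d| / √(a² + b² + c²)
  = |(-4)·(-3) + 0·10 + 1·(-4) - (-11)| / √((-4)² + 0² + 1²)
  = |12 + 0 - 4 + 11| / √(16 + 0 + 1)
  = |19| / √17
  = 19 / 4.123
  ≈ 4.608

4.608


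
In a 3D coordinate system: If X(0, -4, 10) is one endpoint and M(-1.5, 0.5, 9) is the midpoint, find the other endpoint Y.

Y = 2M - X
  = (2·(-1.5) - 0, 2·0.5 - (-4), 2·9 - 10)
  = (-3 + 0, 1 + 4, 18 - 10)
  = (-3, 5, 8)

(-3, 5, 8)


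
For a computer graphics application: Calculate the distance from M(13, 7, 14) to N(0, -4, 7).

d = √[(x₂-x₁)² + (y₂-y₁)² + (z₂-z₁)²]
  = √[(-13)² + (-11)² + (-7)²]
  = √[169 + 121 + 49]
  = √339
  ≈ 18.41

18.41


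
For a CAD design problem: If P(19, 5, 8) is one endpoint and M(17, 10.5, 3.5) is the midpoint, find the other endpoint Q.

Q = 2M - P
  = (2·17 - 19, 2·10.5 - 5, 2·3.5 - 8)
  = (34 - 19, 21 - 5, 7 - 8)
  = (15, 16, -1)

(15, 16, -1)


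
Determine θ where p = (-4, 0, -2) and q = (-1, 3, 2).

p·q = (-4)·(-1) + 0·3 + (-2)·2 = 4 + 0 - 4 = 0
|p| = √((-4)² + 0² + (-2)²) = √20 ≈ 4.472
|q| = √((-1)² + 3² + 2²) = √14 ≈ 3.742
cos θ = (p·q)/(|p||q|) = 0/(4.472·3.742) ≈ 0
θ = arccos(0) ≈ 90°

90°


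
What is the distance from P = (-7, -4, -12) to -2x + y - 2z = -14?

distance = |a·x₀ + b·y₀ + c·z₀ - d| / √(a² + b² + c²)
  = |(-2)·(-7) + 1·(-4) + (-2)·(-12) - (-14)| / √((-2)² + 1² + (-2)²)
  = |14 - 4 + 24 + 14| / √(4 + 1 + 4)
  = |48| / √9
  = 48 / 3
  ≈ 16

16


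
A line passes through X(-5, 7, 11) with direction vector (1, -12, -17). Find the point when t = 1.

P(t) = X + t·d
  = (-5 + 1·1, 7 + (-12)·1, 11 + (-17)·1)
  = (-5 + 1, 7 - 12, 11 - 17)
  = (-4, -5, -6)

(-4, -5, -6)


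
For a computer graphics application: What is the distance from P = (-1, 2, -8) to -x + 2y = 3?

distance = |a·x₀ + b·y₀ + c·z₀ - d| / √(a² + b² + c²)
  = |(-1)·(-1) + 2·2 + 0·(-8) - 3| / √((-1)² + 2² + 0²)
  = |1 + 4 + 0 - 3| / √(1 + 4 + 0)
  = |2| / √5
  = 2 / 2.236
  ≈ 0.8944

0.8944


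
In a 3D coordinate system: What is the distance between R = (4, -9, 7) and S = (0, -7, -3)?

d = √[(x₂-x₁)² + (y₂-y₁)² + (z₂-z₁)²]
  = √[(-4)² + 2² + (-10)²]
  = √[16 + 4 + 100]
  = √120
  ≈ 10.95

10.95


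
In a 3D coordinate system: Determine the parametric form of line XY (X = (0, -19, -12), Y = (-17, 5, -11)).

Direction vector d = Y - X = (-17 + 0, 5 + 19, -11 + 12) = (-17, 24, 1)
Parametric form r = X + t·d:
x = 0 - 17t, y = -19 + 24t, z = -12 + t

x = 0 - 17t, y = -19 + 24t, z = -12 + t


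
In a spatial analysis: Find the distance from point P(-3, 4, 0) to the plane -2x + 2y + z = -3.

distance = |a·x₀ + b·y₀ + c·z₀ - d| / √(a² + b² + c²)
  = |(-2)·(-3) + 2·4 + 1·0 - (-3)| / √((-2)² + 2² + 1²)
  = |6 + 8 + 0 + 3| / √(4 + 4 + 1)
  = |17| / √9
  = 17 / 3
  ≈ 5.667

5.667


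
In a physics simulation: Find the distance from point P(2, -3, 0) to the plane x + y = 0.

distance = |a·x₀ + b·y₀ + c·z₀ - d| / √(a² + b² + c²)
  = |1·2 + 1·(-3) + 0·0 - 0| / √(1² + 1² + 0²)
  = |2 - 3 + 0 + 0| / √(1 + 1 + 0)
  = |-1| / √2
  = 1 / 1.414
  ≈ 0.7071

0.7071


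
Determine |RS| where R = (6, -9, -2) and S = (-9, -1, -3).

d = √[(x₂-x₁)² + (y₂-y₁)² + (z₂-z₁)²]
  = √[(-15)² + 8² + (-1)²]
  = √[225 + 64 + 1]
  = √290
  ≈ 17.03

17.03


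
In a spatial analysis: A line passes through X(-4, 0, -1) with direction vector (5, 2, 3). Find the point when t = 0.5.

P(t) = X + t·d
  = (-4 + 5·0.5, 0 + 2·0.5, -1 + 3·0.5)
  = (-4 + 2.5, 0 + 1, -1 + 1.5)
  = (-1.5, 1, 0.5)

(-1.5, 1, 0.5)


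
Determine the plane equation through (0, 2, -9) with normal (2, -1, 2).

The plane through P with normal n = (a, b, c) satisfies n·(r - P) = 0,
i.e. ax + by + cz = a·x₀ + b·y₀ + c·z₀.
d = 2·0 + (-1)·2 + 2·(-9)
  = 0 - 2 - 18
  = -20
Equation: 2x - y + 2z = -20

2x - y + 2z = -20


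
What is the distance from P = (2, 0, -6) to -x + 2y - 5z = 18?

distance = |a·x₀ + b·y₀ + c·z₀ - d| / √(a² + b² + c²)
  = |(-1)·2 + 2·0 + (-5)·(-6) - 18| / √((-1)² + 2² + (-5)²)
  = |-2 + 0 + 30 - 18| / √(1 + 4 + 25)
  = |10| / √30
  = 10 / 5.477
  ≈ 1.826

1.826


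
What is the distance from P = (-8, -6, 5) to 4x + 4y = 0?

distance = |a·x₀ + b·y₀ + c·z₀ - d| / √(a² + b² + c²)
  = |4·(-8) + 4·(-6) + 0·5 - 0| / √(4² + 4² + 0²)
  = |-32 - 24 + 0 + 0| / √(16 + 16 + 0)
  = |-56| / √32
  = 56 / 5.657
  ≈ 9.899

9.899


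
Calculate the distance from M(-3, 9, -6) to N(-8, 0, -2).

d = √[(x₂-x₁)² + (y₂-y₁)² + (z₂-z₁)²]
  = √[(-5)² + (-9)² + 4²]
  = √[25 + 81 + 16]
  = √122
  ≈ 11.05

11.05


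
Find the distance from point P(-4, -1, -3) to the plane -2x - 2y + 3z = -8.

distance = |a·x₀ + b·y₀ + c·z₀ - d| / √(a² + b² + c²)
  = |(-2)·(-4) + (-2)·(-1) + 3·(-3) - (-8)| / √((-2)² + (-2)² + 3²)
  = |8 + 2 - 9 + 8| / √(4 + 4 + 9)
  = |9| / √17
  = 9 / 4.123
  ≈ 2.183

2.183


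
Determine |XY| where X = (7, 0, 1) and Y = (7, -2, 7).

d = √[(x₂-x₁)² + (y₂-y₁)² + (z₂-z₁)²]
  = √[0² + (-2)² + 6²]
  = √[0 + 4 + 36]
  = √40
  ≈ 6.325

6.325


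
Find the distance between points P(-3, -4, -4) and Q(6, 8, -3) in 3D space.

d = √[(x₂-x₁)² + (y₂-y₁)² + (z₂-z₁)²]
  = √[9² + 12² + 1²]
  = √[81 + 144 + 1]
  = √226
  ≈ 15.03

15.03


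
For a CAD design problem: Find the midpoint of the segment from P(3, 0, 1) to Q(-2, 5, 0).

M = ((x₁+x₂)/2, (y₁+y₂)/2, (z₁+z₂)/2)
  = ((3 - 2)/2, (0 + 5)/2, (1 + 0)/2)
  = (1/2, 5/2, 1/2)
  = (0.5, 2.5, 0.5)

(0.5, 2.5, 0.5)


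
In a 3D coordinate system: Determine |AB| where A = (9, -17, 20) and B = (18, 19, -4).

d = √[(x₂-x₁)² + (y₂-y₁)² + (z₂-z₁)²]
  = √[9² + 36² + (-24)²]
  = √[81 + 1296 + 576]
  = √1953
  ≈ 44.19

44.19


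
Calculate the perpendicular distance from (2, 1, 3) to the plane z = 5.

distance = |a·x₀ + b·y₀ + c·z₀ - d| / √(a² + b² + c²)
  = |0·2 + 0·1 + 1·3 - 5| / √(0² + 0² + 1²)
  = |0 + 0 + 3 - 5| / √(0 + 0 + 1)
  = |-2| / √1
  = 2 / 1
  ≈ 2

2


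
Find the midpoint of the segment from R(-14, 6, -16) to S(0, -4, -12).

M = ((x₁+x₂)/2, (y₁+y₂)/2, (z₁+z₂)/2)
  = ((-14 + 0)/2, (6 - 4)/2, (-16 - 12)/2)
  = (-14/2, 2/2, -28/2)
  = (-7, 1, -14)

(-7, 1, -14)


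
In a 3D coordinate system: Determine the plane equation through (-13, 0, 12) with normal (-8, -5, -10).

The plane through P with normal n = (a, b, c) satisfies n·(r - P) = 0,
i.e. ax + by + cz = a·x₀ + b·y₀ + c·z₀.
d = (-8)·(-13) + (-5)·0 + (-10)·12
  = 104 + 0 - 120
  = -16
Equation: -8x - 5y - 10z = -16

-8x - 5y - 10z = -16


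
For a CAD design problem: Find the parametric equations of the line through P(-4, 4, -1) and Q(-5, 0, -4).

Direction vector d = Q - P = (-5 + 4, 0 - 4, -4 + 1) = (-1, -4, -3)
Parametric form r = P + t·d:
x = -4 - t, y = 4 - 4t, z = -1 - 3t

x = -4 - t, y = 4 - 4t, z = -1 - 3t


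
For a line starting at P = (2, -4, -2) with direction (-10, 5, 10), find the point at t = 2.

P(t) = P + t·d
  = (2 + (-10)·2, -4 + 5·2, -2 + 10·2)
  = (2 - 20, -4 + 10, -2 + 20)
  = (-18, 6, 18)

(-18, 6, 18)


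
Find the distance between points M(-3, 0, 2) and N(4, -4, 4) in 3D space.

d = √[(x₂-x₁)² + (y₂-y₁)² + (z₂-z₁)²]
  = √[7² + (-4)² + 2²]
  = √[49 + 16 + 4]
  = √69
  ≈ 8.307

8.307


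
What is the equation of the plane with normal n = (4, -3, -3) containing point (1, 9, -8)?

The plane through P with normal n = (a, b, c) satisfies n·(r - P) = 0,
i.e. ax + by + cz = a·x₀ + b·y₀ + c·z₀.
d = 4·1 + (-3)·9 + (-3)·(-8)
  = 4 - 27 + 24
  = 1
Equation: 4x - 3y - 3z = 1

4x - 3y - 3z = 1


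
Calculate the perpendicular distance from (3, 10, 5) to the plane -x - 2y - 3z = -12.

distance = |a·x₀ + b·y₀ + c·z₀ - d| / √(a² + b² + c²)
  = |(-1)·3 + (-2)·10 + (-3)·5 - (-12)| / √((-1)² + (-2)² + (-3)²)
  = |-3 - 20 - 15 + 12| / √(1 + 4 + 9)
  = |-26| / √14
  = 26 / 3.742
  ≈ 6.949

6.949


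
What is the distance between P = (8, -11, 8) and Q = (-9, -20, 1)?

d = √[(x₂-x₁)² + (y₂-y₁)² + (z₂-z₁)²]
  = √[(-17)² + (-9)² + (-7)²]
  = √[289 + 81 + 49]
  = √419
  ≈ 20.47

20.47


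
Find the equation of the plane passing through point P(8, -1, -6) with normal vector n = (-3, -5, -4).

The plane through P with normal n = (a, b, c) satisfies n·(r - P) = 0,
i.e. ax + by + cz = a·x₀ + b·y₀ + c·z₀.
d = (-3)·8 + (-5)·(-1) + (-4)·(-6)
  = -24 + 5 + 24
  = 5
Equation: -3x - 5y - 4z = 5

-3x - 5y - 4z = 5


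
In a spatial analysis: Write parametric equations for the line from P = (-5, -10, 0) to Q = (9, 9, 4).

Direction vector d = Q - P = (9 + 5, 9 + 10, 4 + 0) = (14, 19, 4)
Parametric form r = P + t·d:
x = -5 + 14t, y = -10 + 19t, z = 0 + 4t

x = -5 + 14t, y = -10 + 19t, z = 0 + 4t


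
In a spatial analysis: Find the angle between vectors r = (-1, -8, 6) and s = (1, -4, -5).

r·s = (-1)·1 + (-8)·(-4) + 6·(-5) = -1 + 32 - 30 = 1
|r| = √((-1)² + (-8)² + 6²) = √101 ≈ 10.05
|s| = √(1² + (-4)² + (-5)²) = √42 ≈ 6.481
cos θ = (r·s)/(|r||s|) = 1/(10.05·6.481) ≈ 0.01535
θ = arccos(0.01535) ≈ 89.12°

89.12°


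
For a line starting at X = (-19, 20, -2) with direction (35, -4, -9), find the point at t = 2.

P(t) = X + t·d
  = (-19 + 35·2, 20 + (-4)·2, -2 + (-9)·2)
  = (-19 + 70, 20 - 8, -2 - 18)
  = (51, 12, -20)

(51, 12, -20)


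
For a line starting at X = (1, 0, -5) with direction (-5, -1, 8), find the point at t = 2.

P(t) = X + t·d
  = (1 + (-5)·2, 0 + (-1)·2, -5 + 8·2)
  = (1 - 10, 0 - 2, -5 + 16)
  = (-9, -2, 11)

(-9, -2, 11)


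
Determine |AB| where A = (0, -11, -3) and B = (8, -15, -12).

d = √[(x₂-x₁)² + (y₂-y₁)² + (z₂-z₁)²]
  = √[8² + (-4)² + (-9)²]
  = √[64 + 16 + 81]
  = √161
  ≈ 12.69

12.69


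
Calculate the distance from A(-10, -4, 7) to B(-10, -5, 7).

d = √[(x₂-x₁)² + (y₂-y₁)² + (z₂-z₁)²]
  = √[0² + (-1)² + 0²]
  = √[0 + 1 + 0]
  = √1
  ≈ 1

1


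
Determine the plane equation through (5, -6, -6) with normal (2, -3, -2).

The plane through P with normal n = (a, b, c) satisfies n·(r - P) = 0,
i.e. ax + by + cz = a·x₀ + b·y₀ + c·z₀.
d = 2·5 + (-3)·(-6) + (-2)·(-6)
  = 10 + 18 + 12
  = 40
Equation: 2x - 3y - 2z = 40

2x - 3y - 2z = 40


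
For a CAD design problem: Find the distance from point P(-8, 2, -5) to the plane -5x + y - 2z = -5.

distance = |a·x₀ + b·y₀ + c·z₀ - d| / √(a² + b² + c²)
  = |(-5)·(-8) + 1·2 + (-2)·(-5) - (-5)| / √((-5)² + 1² + (-2)²)
  = |40 + 2 + 10 + 5| / √(25 + 1 + 4)
  = |57| / √30
  = 57 / 5.477
  ≈ 10.41

10.41


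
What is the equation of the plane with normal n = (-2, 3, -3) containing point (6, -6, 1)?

The plane through P with normal n = (a, b, c) satisfies n·(r - P) = 0,
i.e. ax + by + cz = a·x₀ + b·y₀ + c·z₀.
d = (-2)·6 + 3·(-6) + (-3)·1
  = -12 - 18 - 3
  = -33
Equation: -2x + 3y - 3z = -33

-2x + 3y - 3z = -33


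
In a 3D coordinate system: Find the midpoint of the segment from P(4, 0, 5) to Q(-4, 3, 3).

M = ((x₁+x₂)/2, (y₁+y₂)/2, (z₁+z₂)/2)
  = ((4 - 4)/2, (0 + 3)/2, (5 + 3)/2)
  = (0/2, 3/2, 8/2)
  = (0, 1.5, 4)

(0, 1.5, 4)


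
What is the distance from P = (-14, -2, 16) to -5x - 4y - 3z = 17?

distance = |a·x₀ + b·y₀ + c·z₀ - d| / √(a² + b² + c²)
  = |(-5)·(-14) + (-4)·(-2) + (-3)·16 - 17| / √((-5)² + (-4)² + (-3)²)
  = |70 + 8 - 48 - 17| / √(25 + 16 + 9)
  = |13| / √50
  = 13 / 7.071
  ≈ 1.838

1.838


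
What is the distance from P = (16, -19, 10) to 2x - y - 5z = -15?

distance = |a·x₀ + b·y₀ + c·z₀ - d| / √(a² + b² + c²)
  = |2·16 + (-1)·(-19) + (-5)·10 - (-15)| / √(2² + (-1)² + (-5)²)
  = |32 + 19 - 50 + 15| / √(4 + 1 + 25)
  = |16| / √30
  = 16 / 5.477
  ≈ 2.921

2.921


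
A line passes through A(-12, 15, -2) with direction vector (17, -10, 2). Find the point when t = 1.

P(t) = A + t·d
  = (-12 + 17·1, 15 + (-10)·1, -2 + 2·1)
  = (-12 + 17, 15 - 10, -2 + 2)
  = (5, 5, 0)

(5, 5, 0)


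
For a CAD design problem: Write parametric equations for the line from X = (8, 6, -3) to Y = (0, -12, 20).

Direction vector d = Y - X = (0 - 8, -12 - 6, 20 + 3) = (-8, -18, 23)
Parametric form r = X + t·d:
x = 8 - 8t, y = 6 - 18t, z = -3 + 23t

x = 8 - 8t, y = 6 - 18t, z = -3 + 23t


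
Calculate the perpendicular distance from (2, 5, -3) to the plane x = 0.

distance = |a·x₀ + b·y₀ + c·z₀ - d| / √(a² + b² + c²)
  = |1·2 + 0·5 + 0·(-3) - 0| / √(1² + 0² + 0²)
  = |2 + 0 + 0 + 0| / √(1 + 0 + 0)
  = |2| / √1
  = 2 / 1
  ≈ 2

2


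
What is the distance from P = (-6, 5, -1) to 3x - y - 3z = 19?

distance = |a·x₀ + b·y₀ + c·z₀ - d| / √(a² + b² + c²)
  = |3·(-6) + (-1)·5 + (-3)·(-1) - 19| / √(3² + (-1)² + (-3)²)
  = |-18 - 5 + 3 - 19| / √(9 + 1 + 9)
  = |-39| / √19
  = 39 / 4.359
  ≈ 8.947

8.947


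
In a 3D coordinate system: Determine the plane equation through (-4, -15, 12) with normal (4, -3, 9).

The plane through P with normal n = (a, b, c) satisfies n·(r - P) = 0,
i.e. ax + by + cz = a·x₀ + b·y₀ + c·z₀.
d = 4·(-4) + (-3)·(-15) + 9·12
  = -16 + 45 + 108
  = 137
Equation: 4x - 3y + 9z = 137

4x - 3y + 9z = 137


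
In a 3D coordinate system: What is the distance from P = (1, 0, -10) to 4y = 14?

distance = |a·x₀ + b·y₀ + c·z₀ - d| / √(a² + b² + c²)
  = |0·1 + 4·0 + 0·(-10) - 14| / √(0² + 4² + 0²)
  = |0 + 0 + 0 - 14| / √(0 + 16 + 0)
  = |-14| / √16
  = 14 / 4
  ≈ 3.5

3.5


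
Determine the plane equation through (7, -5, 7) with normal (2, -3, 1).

The plane through P with normal n = (a, b, c) satisfies n·(r - P) = 0,
i.e. ax + by + cz = a·x₀ + b·y₀ + c·z₀.
d = 2·7 + (-3)·(-5) + 1·7
  = 14 + 15 + 7
  = 36
Equation: 2x - 3y + z = 36

2x - 3y + z = 36


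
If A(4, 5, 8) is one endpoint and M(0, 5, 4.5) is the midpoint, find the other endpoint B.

B = 2M - A
  = (2·0 - 4, 2·5 - 5, 2·4.5 - 8)
  = (0 - 4, 10 - 5, 9 - 8)
  = (-4, 5, 1)

(-4, 5, 1)


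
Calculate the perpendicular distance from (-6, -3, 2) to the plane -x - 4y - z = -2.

distance = |a·x₀ + b·y₀ + c·z₀ - d| / √(a² + b² + c²)
  = |(-1)·(-6) + (-4)·(-3) + (-1)·2 - (-2)| / √((-1)² + (-4)² + (-1)²)
  = |6 + 12 - 2 + 2| / √(1 + 16 + 1)
  = |18| / √18
  = 18 / 4.243
  ≈ 4.243

4.243


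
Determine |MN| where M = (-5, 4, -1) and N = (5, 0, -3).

d = √[(x₂-x₁)² + (y₂-y₁)² + (z₂-z₁)²]
  = √[10² + (-4)² + (-2)²]
  = √[100 + 16 + 4]
  = √120
  ≈ 10.95

10.95


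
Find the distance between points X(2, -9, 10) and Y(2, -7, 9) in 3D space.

d = √[(x₂-x₁)² + (y₂-y₁)² + (z₂-z₁)²]
  = √[0² + 2² + (-1)²]
  = √[0 + 4 + 1]
  = √5
  ≈ 2.236

2.236


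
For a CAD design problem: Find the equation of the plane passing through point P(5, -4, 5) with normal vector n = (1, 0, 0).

The plane through P with normal n = (a, b, c) satisfies n·(r - P) = 0,
i.e. ax + by + cz = a·x₀ + b·y₀ + c·z₀.
d = 1·5 + 0·(-4) + 0·5
  = 5 + 0 + 0
  = 5
Equation: x = 5

x = 5


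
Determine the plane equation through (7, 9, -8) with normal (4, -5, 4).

The plane through P with normal n = (a, b, c) satisfies n·(r - P) = 0,
i.e. ax + by + cz = a·x₀ + b·y₀ + c·z₀.
d = 4·7 + (-5)·9 + 4·(-8)
  = 28 - 45 - 32
  = -49
Equation: 4x - 5y + 4z = -49

4x - 5y + 4z = -49


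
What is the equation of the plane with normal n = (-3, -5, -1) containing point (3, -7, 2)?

The plane through P with normal n = (a, b, c) satisfies n·(r - P) = 0,
i.e. ax + by + cz = a·x₀ + b·y₀ + c·z₀.
d = (-3)·3 + (-5)·(-7) + (-1)·2
  = -9 + 35 - 2
  = 24
Equation: -3x - 5y - z = 24

-3x - 5y - z = 24


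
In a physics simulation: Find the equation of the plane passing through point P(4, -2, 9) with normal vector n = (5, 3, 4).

The plane through P with normal n = (a, b, c) satisfies n·(r - P) = 0,
i.e. ax + by + cz = a·x₀ + b·y₀ + c·z₀.
d = 5·4 + 3·(-2) + 4·9
  = 20 - 6 + 36
  = 50
Equation: 5x + 3y + 4z = 50

5x + 3y + 4z = 50


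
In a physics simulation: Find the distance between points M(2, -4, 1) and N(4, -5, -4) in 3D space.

d = √[(x₂-x₁)² + (y₂-y₁)² + (z₂-z₁)²]
  = √[2² + (-1)² + (-5)²]
  = √[4 + 1 + 25]
  = √30
  ≈ 5.477

5.477


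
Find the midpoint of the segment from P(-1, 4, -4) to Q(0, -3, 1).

M = ((x₁+x₂)/2, (y₁+y₂)/2, (z₁+z₂)/2)
  = ((-1 + 0)/2, (4 - 3)/2, (-4 + 1)/2)
  = (-1/2, 1/2, -3/2)
  = (-0.5, 0.5, -1.5)

(-0.5, 0.5, -1.5)


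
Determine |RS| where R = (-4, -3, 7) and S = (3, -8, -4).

d = √[(x₂-x₁)² + (y₂-y₁)² + (z₂-z₁)²]
  = √[7² + (-5)² + (-11)²]
  = √[49 + 25 + 121]
  = √195
  ≈ 13.96

13.96


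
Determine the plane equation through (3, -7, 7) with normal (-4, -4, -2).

The plane through P with normal n = (a, b, c) satisfies n·(r - P) = 0,
i.e. ax + by + cz = a·x₀ + b·y₀ + c·z₀.
d = (-4)·3 + (-4)·(-7) + (-2)·7
  = -12 + 28 - 14
  = 2
Equation: -4x - 4y - 2z = 2

-4x - 4y - 2z = 2


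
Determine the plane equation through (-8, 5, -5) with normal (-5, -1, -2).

The plane through P with normal n = (a, b, c) satisfies n·(r - P) = 0,
i.e. ax + by + cz = a·x₀ + b·y₀ + c·z₀.
d = (-5)·(-8) + (-1)·5 + (-2)·(-5)
  = 40 - 5 + 10
  = 45
Equation: -5x - y - 2z = 45

-5x - y - 2z = 45


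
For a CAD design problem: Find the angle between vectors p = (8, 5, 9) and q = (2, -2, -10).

p·q = 8·2 + 5·(-2) + 9·(-10) = 16 - 10 - 90 = -84
|p| = √(8² + 5² + 9²) = √170 ≈ 13.04
|q| = √(2² + (-2)² + (-10)²) = √108 ≈ 10.39
cos θ = (p·q)/(|p||q|) = -84/(13.04·10.39) ≈ -0.6199
θ = arccos(-0.6199) ≈ 128.3°

128.3°


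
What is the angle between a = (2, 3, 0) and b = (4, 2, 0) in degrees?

a·b = 2·4 + 3·2 + 0·0 = 8 + 6 + 0 = 14
|a| = √(2² + 3² + 0²) = √13 ≈ 3.606
|b| = √(4² + 2² + 0²) = √20 ≈ 4.472
cos θ = (a·b)/(|a||b|) = 14/(3.606·4.472) ≈ 0.8682
θ = arccos(0.8682) ≈ 29.74°

29.74°


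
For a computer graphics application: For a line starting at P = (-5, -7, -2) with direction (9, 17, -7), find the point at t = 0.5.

P(t) = P + t·d
  = (-5 + 9·0.5, -7 + 17·0.5, -2 + (-7)·0.5)
  = (-5 + 4.5, -7 + 8.5, -2 - 3.5)
  = (-0.5, 1.5, -5.5)

(-0.5, 1.5, -5.5)


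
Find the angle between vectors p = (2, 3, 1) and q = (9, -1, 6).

p·q = 2·9 + 3·(-1) + 1·6 = 18 - 3 + 6 = 21
|p| = √(2² + 3² + 1²) = √14 ≈ 3.742
|q| = √(9² + (-1)² + 6²) = √118 ≈ 10.86
cos θ = (p·q)/(|p||q|) = 21/(3.742·10.86) ≈ 0.5167
θ = arccos(0.5167) ≈ 58.89°

58.89°


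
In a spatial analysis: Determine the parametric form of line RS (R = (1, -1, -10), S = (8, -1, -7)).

Direction vector d = S - R = (8 - 1, -1 + 1, -7 + 10) = (7, 0, 3)
Parametric form r = R + t·d:
x = 1 + 7t, y = -1, z = -10 + 3t

x = 1 + 7t, y = -1, z = -10 + 3t


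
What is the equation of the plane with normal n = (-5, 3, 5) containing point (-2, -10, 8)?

The plane through P with normal n = (a, b, c) satisfies n·(r - P) = 0,
i.e. ax + by + cz = a·x₀ + b·y₀ + c·z₀.
d = (-5)·(-2) + 3·(-10) + 5·8
  = 10 - 30 + 40
  = 20
Equation: -5x + 3y + 5z = 20

-5x + 3y + 5z = 20


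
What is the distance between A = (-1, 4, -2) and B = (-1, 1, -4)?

d = √[(x₂-x₁)² + (y₂-y₁)² + (z₂-z₁)²]
  = √[0² + (-3)² + (-2)²]
  = √[0 + 9 + 4]
  = √13
  ≈ 3.606

3.606


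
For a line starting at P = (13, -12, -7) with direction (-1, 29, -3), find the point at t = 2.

P(t) = P + t·d
  = (13 + (-1)·2, -12 + 29·2, -7 + (-3)·2)
  = (13 - 2, -12 + 58, -7 - 6)
  = (11, 46, -13)

(11, 46, -13)


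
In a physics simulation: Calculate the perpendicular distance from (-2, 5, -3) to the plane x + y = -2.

distance = |a·x₀ + b·y₀ + c·z₀ - d| / √(a² + b² + c²)
  = |1·(-2) + 1·5 + 0·(-3) - (-2)| / √(1² + 1² + 0²)
  = |-2 + 5 + 0 + 2| / √(1 + 1 + 0)
  = |5| / √2
  = 5 / 1.414
  ≈ 3.536

3.536


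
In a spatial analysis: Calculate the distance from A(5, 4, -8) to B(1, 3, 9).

d = √[(x₂-x₁)² + (y₂-y₁)² + (z₂-z₁)²]
  = √[(-4)² + (-1)² + 17²]
  = √[16 + 1 + 289]
  = √306
  ≈ 17.49

17.49


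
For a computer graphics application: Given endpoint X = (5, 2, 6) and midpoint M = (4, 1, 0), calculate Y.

Y = 2M - X
  = (2·4 - 5, 2·1 - 2, 2·0 - 6)
  = (8 - 5, 2 - 2, 0 - 6)
  = (3, 0, -6)

(3, 0, -6)


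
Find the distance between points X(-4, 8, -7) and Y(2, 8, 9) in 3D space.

d = √[(x₂-x₁)² + (y₂-y₁)² + (z₂-z₁)²]
  = √[6² + 0² + 16²]
  = √[36 + 0 + 256]
  = √292
  ≈ 17.09

17.09


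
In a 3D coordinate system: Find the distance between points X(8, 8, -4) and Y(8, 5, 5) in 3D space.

d = √[(x₂-x₁)² + (y₂-y₁)² + (z₂-z₁)²]
  = √[0² + (-3)² + 9²]
  = √[0 + 9 + 81]
  = √90
  ≈ 9.487

9.487


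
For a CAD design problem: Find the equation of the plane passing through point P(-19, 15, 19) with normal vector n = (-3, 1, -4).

The plane through P with normal n = (a, b, c) satisfies n·(r - P) = 0,
i.e. ax + by + cz = a·x₀ + b·y₀ + c·z₀.
d = (-3)·(-19) + 1·15 + (-4)·19
  = 57 + 15 - 76
  = -4
Equation: -3x + y - 4z = -4

-3x + y - 4z = -4


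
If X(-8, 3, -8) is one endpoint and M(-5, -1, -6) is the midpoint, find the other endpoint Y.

Y = 2M - X
  = (2·(-5) - (-8), 2·(-1) - 3, 2·(-6) - (-8))
  = (-10 + 8, -2 - 3, -12 + 8)
  = (-2, -5, -4)

(-2, -5, -4)


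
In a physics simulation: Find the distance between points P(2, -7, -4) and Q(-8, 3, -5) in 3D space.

d = √[(x₂-x₁)² + (y₂-y₁)² + (z₂-z₁)²]
  = √[(-10)² + 10² + (-1)²]
  = √[100 + 100 + 1]
  = √201
  ≈ 14.18

14.18


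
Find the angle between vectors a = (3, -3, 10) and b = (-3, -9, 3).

a·b = 3·(-3) + (-3)·(-9) + 10·3 = -9 + 27 + 30 = 48
|a| = √(3² + (-3)² + 10²) = √118 ≈ 10.86
|b| = √((-3)² + (-9)² + 3²) = √99 ≈ 9.95
cos θ = (a·b)/(|a||b|) = 48/(10.86·9.95) ≈ 0.4441
θ = arccos(0.4441) ≈ 63.63°

63.63°


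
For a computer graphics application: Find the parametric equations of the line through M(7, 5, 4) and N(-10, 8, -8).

Direction vector d = N - M = (-10 - 7, 8 - 5, -8 - 4) = (-17, 3, -12)
Parametric form r = M + t·d:
x = 7 - 17t, y = 5 + 3t, z = 4 - 12t

x = 7 - 17t, y = 5 + 3t, z = 4 - 12t


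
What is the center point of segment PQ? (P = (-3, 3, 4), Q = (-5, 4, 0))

M = ((x₁+x₂)/2, (y₁+y₂)/2, (z₁+z₂)/2)
  = ((-3 - 5)/2, (3 + 4)/2, (4 + 0)/2)
  = (-8/2, 7/2, 4/2)
  = (-4, 3.5, 2)

(-4, 3.5, 2)


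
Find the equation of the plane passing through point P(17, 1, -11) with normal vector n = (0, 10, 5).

The plane through P with normal n = (a, b, c) satisfies n·(r - P) = 0,
i.e. ax + by + cz = a·x₀ + b·y₀ + c·z₀.
d = 0·17 + 10·1 + 5·(-11)
  = 0 + 10 - 55
  = -45
Equation: 10y + 5z = -45

10y + 5z = -45


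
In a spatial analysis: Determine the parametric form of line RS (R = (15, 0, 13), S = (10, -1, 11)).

Direction vector d = S - R = (10 - 15, -1 + 0, 11 - 13) = (-5, -1, -2)
Parametric form r = R + t·d:
x = 15 - 5t, y = 0 - t, z = 13 - 2t

x = 15 - 5t, y = 0 - t, z = 13 - 2t


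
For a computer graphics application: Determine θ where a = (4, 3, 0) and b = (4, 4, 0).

a·b = 4·4 + 3·4 + 0·0 = 16 + 12 + 0 = 28
|a| = √(4² + 3² + 0²) = √25 ≈ 5
|b| = √(4² + 4² + 0²) = √32 ≈ 5.657
cos θ = (a·b)/(|a||b|) = 28/(5·5.657) ≈ 0.9899
θ = arccos(0.9899) ≈ 8.13°

8.13°


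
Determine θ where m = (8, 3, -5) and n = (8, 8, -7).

m·n = 8·8 + 3·8 + (-5)·(-7) = 64 + 24 + 35 = 123
|m| = √(8² + 3² + (-5)²) = √98 ≈ 9.899
|n| = √(8² + 8² + (-7)²) = √177 ≈ 13.3
cos θ = (m·n)/(|m||n|) = 123/(9.899·13.3) ≈ 0.9339
θ = arccos(0.9339) ≈ 20.95°

20.95°


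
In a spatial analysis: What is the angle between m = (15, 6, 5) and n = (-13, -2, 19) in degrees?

m·n = 15·(-13) + 6·(-2) + 5·19 = -195 - 12 + 95 = -112
|m| = √(15² + 6² + 5²) = √286 ≈ 16.91
|n| = √((-13)² + (-2)² + 19²) = √534 ≈ 23.11
cos θ = (m·n)/(|m||n|) = -112/(16.91·23.11) ≈ -0.2866
θ = arccos(-0.2866) ≈ 106.7°

106.7°


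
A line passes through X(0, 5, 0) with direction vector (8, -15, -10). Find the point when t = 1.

P(t) = X + t·d
  = (0 + 8·1, 5 + (-15)·1, 0 + (-10)·1)
  = (0 + 8, 5 - 15, 0 - 10)
  = (8, -10, -10)

(8, -10, -10)


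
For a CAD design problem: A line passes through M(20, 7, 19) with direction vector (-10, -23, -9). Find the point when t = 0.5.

P(t) = M + t·d
  = (20 + (-10)·0.5, 7 + (-23)·0.5, 19 + (-9)·0.5)
  = (20 - 5, 7 - 11.5, 19 - 4.5)
  = (15, -4.5, 14.5)

(15, -4.5, 14.5)


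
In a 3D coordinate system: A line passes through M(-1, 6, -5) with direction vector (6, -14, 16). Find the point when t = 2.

P(t) = M + t·d
  = (-1 + 6·2, 6 + (-14)·2, -5 + 16·2)
  = (-1 + 12, 6 - 28, -5 + 32)
  = (11, -22, 27)

(11, -22, 27)


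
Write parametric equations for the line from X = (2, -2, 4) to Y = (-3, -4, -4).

Direction vector d = Y - X = (-3 - 2, -4 + 2, -4 - 4) = (-5, -2, -8)
Parametric form r = X + t·d:
x = 2 - 5t, y = -2 - 2t, z = 4 - 8t

x = 2 - 5t, y = -2 - 2t, z = 4 - 8t


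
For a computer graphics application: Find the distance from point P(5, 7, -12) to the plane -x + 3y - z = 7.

distance = |a·x₀ + b·y₀ + c·z₀ - d| / √(a² + b² + c²)
  = |(-1)·5 + 3·7 + (-1)·(-12) - 7| / √((-1)² + 3² + (-1)²)
  = |-5 + 21 + 12 - 7| / √(1 + 9 + 1)
  = |21| / √11
  = 21 / 3.317
  ≈ 6.332

6.332


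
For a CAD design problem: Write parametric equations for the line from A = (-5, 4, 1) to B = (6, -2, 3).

Direction vector d = B - A = (6 + 5, -2 - 4, 3 - 1) = (11, -6, 2)
Parametric form r = A + t·d:
x = -5 + 11t, y = 4 - 6t, z = 1 + 2t

x = -5 + 11t, y = 4 - 6t, z = 1 + 2t


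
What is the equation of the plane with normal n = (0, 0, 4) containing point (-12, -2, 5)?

The plane through P with normal n = (a, b, c) satisfies n·(r - P) = 0,
i.e. ax + by + cz = a·x₀ + b·y₀ + c·z₀.
d = 0·(-12) + 0·(-2) + 4·5
  = 0 + 0 + 20
  = 20
Equation: 4z = 20

4z = 20


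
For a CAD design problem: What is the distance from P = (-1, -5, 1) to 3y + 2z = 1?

distance = |a·x₀ + b·y₀ + c·z₀ - d| / √(a² + b² + c²)
  = |0·(-1) + 3·(-5) + 2·1 - 1| / √(0² + 3² + 2²)
  = |0 - 15 + 2 - 1| / √(0 + 9 + 4)
  = |-14| / √13
  = 14 / 3.606
  ≈ 3.883

3.883


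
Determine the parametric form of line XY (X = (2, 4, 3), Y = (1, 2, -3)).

Direction vector d = Y - X = (1 - 2, 2 - 4, -3 - 3) = (-1, -2, -6)
Parametric form r = X + t·d:
x = 2 - t, y = 4 - 2t, z = 3 - 6t

x = 2 - t, y = 4 - 2t, z = 3 - 6t


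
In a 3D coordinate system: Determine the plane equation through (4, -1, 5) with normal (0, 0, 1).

The plane through P with normal n = (a, b, c) satisfies n·(r - P) = 0,
i.e. ax + by + cz = a·x₀ + b·y₀ + c·z₀.
d = 0·4 + 0·(-1) + 1·5
  = 0 + 0 + 5
  = 5
Equation: z = 5

z = 5


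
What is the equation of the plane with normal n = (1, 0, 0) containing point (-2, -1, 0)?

The plane through P with normal n = (a, b, c) satisfies n·(r - P) = 0,
i.e. ax + by + cz = a·x₀ + b·y₀ + c·z₀.
d = 1·(-2) + 0·(-1) + 0·0
  = -2 + 0 + 0
  = -2
Equation: x = -2

x = -2


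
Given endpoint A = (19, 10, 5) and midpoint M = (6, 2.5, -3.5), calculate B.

B = 2M - A
  = (2·6 - 19, 2·2.5 - 10, 2·(-3.5) - 5)
  = (12 - 19, 5 - 10, -7 - 5)
  = (-7, -5, -12)

(-7, -5, -12)


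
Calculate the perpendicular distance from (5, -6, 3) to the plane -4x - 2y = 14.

distance = |a·x₀ + b·y₀ + c·z₀ - d| / √(a² + b² + c²)
  = |(-4)·5 + (-2)·(-6) + 0·3 - 14| / √((-4)² + (-2)² + 0²)
  = |-20 + 12 + 0 - 14| / √(16 + 4 + 0)
  = |-22| / √20
  = 22 / 4.472
  ≈ 4.919

4.919


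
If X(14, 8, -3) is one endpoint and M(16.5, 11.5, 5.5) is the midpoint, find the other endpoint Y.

Y = 2M - X
  = (2·16.5 - 14, 2·11.5 - 8, 2·5.5 - (-3))
  = (33 - 14, 23 - 8, 11 + 3)
  = (19, 15, 14)

(19, 15, 14)


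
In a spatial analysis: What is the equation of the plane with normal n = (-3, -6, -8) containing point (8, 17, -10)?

The plane through P with normal n = (a, b, c) satisfies n·(r - P) = 0,
i.e. ax + by + cz = a·x₀ + b·y₀ + c·z₀.
d = (-3)·8 + (-6)·17 + (-8)·(-10)
  = -24 - 102 + 80
  = -46
Equation: -3x - 6y - 8z = -46

-3x - 6y - 8z = -46


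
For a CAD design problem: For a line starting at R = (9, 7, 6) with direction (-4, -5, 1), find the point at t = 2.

P(t) = R + t·d
  = (9 + (-4)·2, 7 + (-5)·2, 6 + 1·2)
  = (9 - 8, 7 - 10, 6 + 2)
  = (1, -3, 8)

(1, -3, 8)


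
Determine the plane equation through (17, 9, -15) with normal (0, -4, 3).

The plane through P with normal n = (a, b, c) satisfies n·(r - P) = 0,
i.e. ax + by + cz = a·x₀ + b·y₀ + c·z₀.
d = 0·17 + (-4)·9 + 3·(-15)
  = 0 - 36 - 45
  = -81
Equation: -4y + 3z = -81

-4y + 3z = -81


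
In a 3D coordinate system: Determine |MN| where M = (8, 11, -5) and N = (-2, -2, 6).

d = √[(x₂-x₁)² + (y₂-y₁)² + (z₂-z₁)²]
  = √[(-10)² + (-13)² + 11²]
  = √[100 + 169 + 121]
  = √390
  ≈ 19.75

19.75


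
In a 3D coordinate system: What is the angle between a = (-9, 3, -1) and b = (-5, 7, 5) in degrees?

a·b = (-9)·(-5) + 3·7 + (-1)·5 = 45 + 21 - 5 = 61
|a| = √((-9)² + 3² + (-1)²) = √91 ≈ 9.539
|b| = √((-5)² + 7² + 5²) = √99 ≈ 9.95
cos θ = (a·b)/(|a||b|) = 61/(9.539·9.95) ≈ 0.6427
θ = arccos(0.6427) ≈ 50.01°

50.01°


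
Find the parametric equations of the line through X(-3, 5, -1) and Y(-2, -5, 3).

Direction vector d = Y - X = (-2 + 3, -5 - 5, 3 + 1) = (1, -10, 4)
Parametric form r = X + t·d:
x = -3 + t, y = 5 - 10t, z = -1 + 4t

x = -3 + t, y = 5 - 10t, z = -1 + 4t


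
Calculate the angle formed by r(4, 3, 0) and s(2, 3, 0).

r·s = 4·2 + 3·3 + 0·0 = 8 + 9 + 0 = 17
|r| = √(4² + 3² + 0²) = √25 ≈ 5
|s| = √(2² + 3² + 0²) = √13 ≈ 3.606
cos θ = (r·s)/(|r||s|) = 17/(5·3.606) ≈ 0.943
θ = arccos(0.943) ≈ 19.44°

19.44°


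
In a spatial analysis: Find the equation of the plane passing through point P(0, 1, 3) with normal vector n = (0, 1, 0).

The plane through P with normal n = (a, b, c) satisfies n·(r - P) = 0,
i.e. ax + by + cz = a·x₀ + b·y₀ + c·z₀.
d = 0·0 + 1·1 + 0·3
  = 0 + 1 + 0
  = 1
Equation: y = 1

y = 1


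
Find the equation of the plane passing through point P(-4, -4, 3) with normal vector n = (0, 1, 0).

The plane through P with normal n = (a, b, c) satisfies n·(r - P) = 0,
i.e. ax + by + cz = a·x₀ + b·y₀ + c·z₀.
d = 0·(-4) + 1·(-4) + 0·3
  = 0 - 4 + 0
  = -4
Equation: y = -4

y = -4


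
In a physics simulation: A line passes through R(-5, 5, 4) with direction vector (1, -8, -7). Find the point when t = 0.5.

P(t) = R + t·d
  = (-5 + 1·0.5, 5 + (-8)·0.5, 4 + (-7)·0.5)
  = (-5 + 0.5, 5 - 4, 4 - 3.5)
  = (-4.5, 1, 0.5)

(-4.5, 1, 0.5)


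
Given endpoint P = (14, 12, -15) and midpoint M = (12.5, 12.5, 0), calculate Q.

Q = 2M - P
  = (2·12.5 - 14, 2·12.5 - 12, 2·0 - (-15))
  = (25 - 14, 25 - 12, 0 + 15)
  = (11, 13, 15)

(11, 13, 15)


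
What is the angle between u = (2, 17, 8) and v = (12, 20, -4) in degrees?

u·v = 2·12 + 17·20 + 8·(-4) = 24 + 340 - 32 = 332
|u| = √(2² + 17² + 8²) = √357 ≈ 18.89
|v| = √(12² + 20² + (-4)²) = √560 ≈ 23.66
cos θ = (u·v)/(|u||v|) = 332/(18.89·23.66) ≈ 0.7425
θ = arccos(0.7425) ≈ 42.05°

42.05°


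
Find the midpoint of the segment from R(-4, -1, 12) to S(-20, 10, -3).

M = ((x₁+x₂)/2, (y₁+y₂)/2, (z₁+z₂)/2)
  = ((-4 - 20)/2, (-1 + 10)/2, (12 - 3)/2)
  = (-24/2, 9/2, 9/2)
  = (-12, 4.5, 4.5)

(-12, 4.5, 4.5)


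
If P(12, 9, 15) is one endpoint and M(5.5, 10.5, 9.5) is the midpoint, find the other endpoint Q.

Q = 2M - P
  = (2·5.5 - 12, 2·10.5 - 9, 2·9.5 - 15)
  = (11 - 12, 21 - 9, 19 - 15)
  = (-1, 12, 4)

(-1, 12, 4)


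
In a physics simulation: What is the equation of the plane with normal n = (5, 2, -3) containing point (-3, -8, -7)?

The plane through P with normal n = (a, b, c) satisfies n·(r - P) = 0,
i.e. ax + by + cz = a·x₀ + b·y₀ + c·z₀.
d = 5·(-3) + 2·(-8) + (-3)·(-7)
  = -15 - 16 + 21
  = -10
Equation: 5x + 2y - 3z = -10

5x + 2y - 3z = -10
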